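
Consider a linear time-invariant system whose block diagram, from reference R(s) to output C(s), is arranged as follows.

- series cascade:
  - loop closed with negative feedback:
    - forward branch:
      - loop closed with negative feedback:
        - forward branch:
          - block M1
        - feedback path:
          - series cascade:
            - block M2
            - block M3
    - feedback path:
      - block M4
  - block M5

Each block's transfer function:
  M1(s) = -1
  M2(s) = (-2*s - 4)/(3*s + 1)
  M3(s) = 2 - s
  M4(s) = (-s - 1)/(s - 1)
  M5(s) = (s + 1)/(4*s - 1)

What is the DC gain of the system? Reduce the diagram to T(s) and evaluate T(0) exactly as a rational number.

The answer is 1/8.

Reasoning:
Step 1: multiply M2, M3 (series) -> (2*s^2 - 8)/(3*s + 1)
Step 2: close the feedback loop around M1, (M2*M3) -> (3*s + 1)/(2*s^2 - 3*s - 9)
Step 3: reduce the feedback loop with forward [M1/(1+M1*(M2*M3))] and return M4 -> (3*s^2 - 2*s - 1)/(2*s^3 - 8*s^2 - 10*s + 8)
Step 4: cascade [[M1/(1+M1*(M2*M3))]/(1+[M1/(1+M1*(M2*M3))]*M4)], M5 -> (3*s^3 + s^2 - 3*s - 1)/(8*s^4 - 34*s^3 - 32*s^2 + 42*s - 8)
The step-4 result is T(s). Setting s = 0: T(0) = -1/(-8) = 1/8.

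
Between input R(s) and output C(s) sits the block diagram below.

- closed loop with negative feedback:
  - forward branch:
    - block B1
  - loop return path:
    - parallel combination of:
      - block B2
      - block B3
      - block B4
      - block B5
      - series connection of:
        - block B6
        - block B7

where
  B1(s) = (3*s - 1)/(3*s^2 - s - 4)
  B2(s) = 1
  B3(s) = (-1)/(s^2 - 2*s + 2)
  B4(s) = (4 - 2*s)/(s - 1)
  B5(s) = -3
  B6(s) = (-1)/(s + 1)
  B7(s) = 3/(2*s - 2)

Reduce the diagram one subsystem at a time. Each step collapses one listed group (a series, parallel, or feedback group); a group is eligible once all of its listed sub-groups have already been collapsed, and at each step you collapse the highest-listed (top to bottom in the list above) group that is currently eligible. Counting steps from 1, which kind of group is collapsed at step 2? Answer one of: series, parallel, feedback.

(1) multiply B6, B7 (series)
(2) combine B2, B3, B4, B5, (B6*B7) in parallel
(3) apply the feedback formula to B1, (B2+B3+B4+B5+(B6*B7))
Step 2 collapses a parallel group.

Answer: parallel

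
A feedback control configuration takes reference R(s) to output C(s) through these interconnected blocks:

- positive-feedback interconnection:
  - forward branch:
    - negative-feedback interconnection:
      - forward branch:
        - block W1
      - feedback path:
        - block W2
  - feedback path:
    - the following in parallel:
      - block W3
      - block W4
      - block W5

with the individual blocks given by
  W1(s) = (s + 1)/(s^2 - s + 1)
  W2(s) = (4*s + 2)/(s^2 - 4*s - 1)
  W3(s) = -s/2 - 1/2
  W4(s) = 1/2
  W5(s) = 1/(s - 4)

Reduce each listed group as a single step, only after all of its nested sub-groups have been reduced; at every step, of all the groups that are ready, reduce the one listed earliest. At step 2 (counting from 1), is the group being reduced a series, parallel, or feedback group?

(1) apply the feedback formula to W1, W2
(2) combine W3, W4, W5 in parallel
(3) close the feedback loop around [W1/(1+W1*W2)], (W3+W4+W5)
The group at step 2 is a parallel group.

Final answer: parallel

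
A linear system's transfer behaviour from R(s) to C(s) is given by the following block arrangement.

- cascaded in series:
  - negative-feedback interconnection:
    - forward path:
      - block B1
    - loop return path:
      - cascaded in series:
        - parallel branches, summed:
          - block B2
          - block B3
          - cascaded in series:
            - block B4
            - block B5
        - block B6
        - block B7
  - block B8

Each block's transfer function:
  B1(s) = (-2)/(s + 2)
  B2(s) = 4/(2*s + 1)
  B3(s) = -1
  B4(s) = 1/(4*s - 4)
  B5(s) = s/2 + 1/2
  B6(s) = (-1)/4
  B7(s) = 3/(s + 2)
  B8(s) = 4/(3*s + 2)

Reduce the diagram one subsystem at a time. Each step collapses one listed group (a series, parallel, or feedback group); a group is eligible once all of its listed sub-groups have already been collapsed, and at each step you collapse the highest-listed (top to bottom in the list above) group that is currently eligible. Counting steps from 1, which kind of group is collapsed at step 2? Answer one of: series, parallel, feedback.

The answer is parallel.

Reasoning:
[1] cascade B4, B5
[2] add B2, B3, (B4*B5) (parallel)
[3] multiply (B2+B3+(B4*B5)), B6, B7 (series)
[4] feedback reduction of B1, ((B2+B3+(B4*B5))*B6*B7)
[5] combine [B1/(1+B1*((B2+B3+(B4*B5))*B6*B7))], B8 in series
The group at step 2 is a parallel group.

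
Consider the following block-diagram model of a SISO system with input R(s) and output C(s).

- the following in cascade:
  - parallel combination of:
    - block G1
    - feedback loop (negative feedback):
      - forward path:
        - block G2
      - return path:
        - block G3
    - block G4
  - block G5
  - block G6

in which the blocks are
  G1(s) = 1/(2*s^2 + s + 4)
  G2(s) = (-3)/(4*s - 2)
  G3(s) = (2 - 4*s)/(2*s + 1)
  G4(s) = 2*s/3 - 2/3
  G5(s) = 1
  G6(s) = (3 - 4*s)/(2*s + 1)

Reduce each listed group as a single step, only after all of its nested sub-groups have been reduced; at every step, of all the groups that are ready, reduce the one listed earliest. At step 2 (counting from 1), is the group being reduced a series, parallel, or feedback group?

Step 1: collapse the loop (G2 forward, G3 return)
Step 2: add G1, [G2/(1+G2*G3)], G4 (parallel)
Step 3: cascade (G1+[G2/(1+G2*G3)]+G4), G5, G6
So the answer for step 2 is parallel.

Therefore the answer is parallel.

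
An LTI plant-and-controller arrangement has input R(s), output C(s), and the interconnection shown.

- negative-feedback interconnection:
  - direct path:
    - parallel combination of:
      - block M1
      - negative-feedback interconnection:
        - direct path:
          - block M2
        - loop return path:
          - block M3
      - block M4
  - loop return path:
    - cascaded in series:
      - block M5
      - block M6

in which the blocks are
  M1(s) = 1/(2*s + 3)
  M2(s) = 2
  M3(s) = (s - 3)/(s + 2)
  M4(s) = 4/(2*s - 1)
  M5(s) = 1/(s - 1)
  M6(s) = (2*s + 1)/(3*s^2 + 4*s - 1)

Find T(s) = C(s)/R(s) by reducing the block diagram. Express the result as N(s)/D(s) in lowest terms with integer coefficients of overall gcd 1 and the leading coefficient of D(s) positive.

First reduce the diagram to T(s).

[1] close the feedback loop around M2, M3: (2*s + 4)/(3*s - 4)
[2] sum the parallel branches M1, [M2/(1+M2*M3)], M4: (8*s^3 + 54*s^2 + 3*s - 56)/(12*s^3 - 4*s^2 - 25*s + 12)
[3] reduce the series chain M5, M6: (2*s + 1)/(3*s^3 + s^2 - 5*s + 1)
[4] reduce the feedback loop with forward (M1+[M2/(1+M2*M3)]+M4) and return (M5*M6) - this is the overall T(s), already in the required normalized form

Answer: (24*s^6 + 170*s^5 + 23*s^4 - 427*s^3 - 17*s^2 + 283*s - 56)/(36*s^6 - 123*s^4 + 159*s^3 + 193*s^2 - 194*s - 44)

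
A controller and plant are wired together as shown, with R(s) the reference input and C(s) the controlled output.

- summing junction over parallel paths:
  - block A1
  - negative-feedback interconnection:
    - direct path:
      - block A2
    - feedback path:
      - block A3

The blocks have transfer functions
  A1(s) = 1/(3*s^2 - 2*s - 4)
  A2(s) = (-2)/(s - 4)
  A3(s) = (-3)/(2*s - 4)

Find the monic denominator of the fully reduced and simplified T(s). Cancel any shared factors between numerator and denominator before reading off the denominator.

The answer is s^4 - 20*s^3/3 + 41*s^2/3 + 2*s/3 - 44/3.

Reasoning:
[1] reduce the feedback loop with forward A2 and return A3, giving (4 - 2*s)/(s^2 - 6*s + 11)
[2] sum the parallel branches A1, [A2/(1+A2*A3)], giving (-6*s^3 + 17*s^2 - 6*s - 5)/(3*s^4 - 20*s^3 + 41*s^2 + 2*s - 44)
Step 2 gives the fully reduced T(s), with no common factor left to cancel. The denominator's leading coefficient is 3, so divide each of its coefficients by 3 to get the monic form.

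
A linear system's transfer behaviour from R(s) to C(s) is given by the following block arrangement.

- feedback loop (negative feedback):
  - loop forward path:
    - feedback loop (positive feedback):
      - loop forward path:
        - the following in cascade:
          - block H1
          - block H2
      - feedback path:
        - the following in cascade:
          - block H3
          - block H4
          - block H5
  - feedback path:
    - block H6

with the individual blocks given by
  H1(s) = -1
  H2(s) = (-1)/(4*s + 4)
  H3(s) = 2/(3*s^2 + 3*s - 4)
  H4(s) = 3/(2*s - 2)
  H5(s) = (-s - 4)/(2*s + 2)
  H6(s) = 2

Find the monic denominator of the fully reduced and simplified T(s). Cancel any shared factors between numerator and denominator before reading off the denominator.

Reducing step by step:

Step 1: series reduction of H1, H2; result 1/(4*s + 4)
Step 2: series reduction of H3, H4, H5; result (-3*s - 12)/(6*s^4 + 6*s^3 - 14*s^2 - 6*s + 8)
Step 3: reduce the feedback loop with forward (H1*H2) and return (H3*H4*H5); result (6*s^4 + 6*s^3 - 14*s^2 - 6*s + 8)/(24*s^5 + 48*s^4 - 32*s^3 - 80*s^2 + 11*s + 44)
Step 4: apply the feedback formula to [(H1*H2)/(1-(H1*H2)*(H3*H4*H5))], H6; result (6*s^4 + 6*s^3 - 14*s^2 - 6*s + 8)/(24*s^5 + 60*s^4 - 20*s^3 - 108*s^2 - s + 60)
T(s) is the step-4 result (common factors already cancelled). Leading coefficient of the denominator: 24. Divide through by 24 for the monic polynomial.

Answer: s^5 + 5*s^4/2 - 5*s^3/6 - 9*s^2/2 - s/24 + 5/2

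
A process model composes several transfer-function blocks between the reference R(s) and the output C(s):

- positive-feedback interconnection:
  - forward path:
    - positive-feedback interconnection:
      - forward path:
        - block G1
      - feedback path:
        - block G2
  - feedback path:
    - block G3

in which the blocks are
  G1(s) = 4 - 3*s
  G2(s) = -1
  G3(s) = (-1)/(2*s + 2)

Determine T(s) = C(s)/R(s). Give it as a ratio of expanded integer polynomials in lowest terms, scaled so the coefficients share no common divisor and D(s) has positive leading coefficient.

(1) close the feedback loop around G1, G2 -> (3*s - 4)/(3*s - 5)
(2) close the feedback loop around [G1/(1-G1*G2)], G3, giving the overall T(s)

Answer: (6*s^2 - 2*s - 8)/(6*s^2 - s - 14)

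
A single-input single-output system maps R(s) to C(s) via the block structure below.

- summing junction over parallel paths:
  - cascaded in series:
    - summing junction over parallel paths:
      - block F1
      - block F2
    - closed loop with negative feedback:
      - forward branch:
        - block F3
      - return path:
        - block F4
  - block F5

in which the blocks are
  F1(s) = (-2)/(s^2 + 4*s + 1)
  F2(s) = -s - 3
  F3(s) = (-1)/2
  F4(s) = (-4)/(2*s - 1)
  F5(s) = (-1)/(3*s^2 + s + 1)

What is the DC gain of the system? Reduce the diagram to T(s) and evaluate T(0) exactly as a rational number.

Step 1: sum the parallel branches F1, F2, giving (-s^3 - 7*s^2 - 13*s - 5)/(s^2 + 4*s + 1)
Step 2: feedback reduction of F3, F4, giving (1 - 2*s)/(4*s + 2)
Step 3: combine (F1+F2), [F3/(1+F3*F4)] in series, giving (2*s^4 + 13*s^3 + 19*s^2 - 3*s - 5)/(4*s^3 + 18*s^2 + 12*s + 2)
Step 4: sum the parallel branches ((F1+F2)*[F3/(1+F3*F4)]), F5, giving (6*s^6 + 41*s^5 + 72*s^4 + 19*s^3 - 17*s^2 - 20*s - 7)/(12*s^5 + 58*s^4 + 58*s^3 + 36*s^2 + 14*s + 2)
That last expression is T(s); at s = 0 only the constant terms survive, so T(0) = -7/2.

Hence the answer: -7/2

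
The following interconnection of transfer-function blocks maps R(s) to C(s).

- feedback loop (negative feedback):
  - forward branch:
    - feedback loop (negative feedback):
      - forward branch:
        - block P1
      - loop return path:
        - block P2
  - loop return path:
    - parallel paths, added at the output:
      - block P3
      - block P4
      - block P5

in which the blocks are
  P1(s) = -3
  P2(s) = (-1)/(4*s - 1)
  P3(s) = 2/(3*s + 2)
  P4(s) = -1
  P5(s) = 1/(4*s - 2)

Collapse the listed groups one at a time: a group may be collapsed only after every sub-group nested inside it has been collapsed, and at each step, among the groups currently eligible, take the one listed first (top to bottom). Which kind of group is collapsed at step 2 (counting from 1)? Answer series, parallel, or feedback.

Step 1. feedback reduction of P1, P2
Step 2. reduce the parallel group P3, P4, P5
Step 3. close the feedback loop around [P1/(1+P1*P2)], (P3+P4+P5)
The group at step 2 is a parallel group.

Therefore the answer is parallel.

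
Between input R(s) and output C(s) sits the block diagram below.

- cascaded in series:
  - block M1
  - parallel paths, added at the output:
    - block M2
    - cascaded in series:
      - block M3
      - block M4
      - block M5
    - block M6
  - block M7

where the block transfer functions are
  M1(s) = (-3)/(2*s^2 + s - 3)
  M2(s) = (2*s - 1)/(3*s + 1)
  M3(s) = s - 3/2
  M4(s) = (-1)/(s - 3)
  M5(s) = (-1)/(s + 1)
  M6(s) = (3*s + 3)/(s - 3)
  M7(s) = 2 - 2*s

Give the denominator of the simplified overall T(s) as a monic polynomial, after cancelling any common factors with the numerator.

First reduce the diagram to T(s).

Step 1 - multiply M3, M4, M5 (series): (2*s - 3)/(2*s^2 - 4*s - 6)
Step 2 - add M2, (M3*M4*M5), M6 (parallel): (22*s^3 + 38*s^2 + 15*s + 9)/(6*s^3 - 10*s^2 - 22*s - 6)
Step 3 - multiply M1, (M2+(M3*M4*M5)+M6), M7 (series): (66*s^3 + 114*s^2 + 45*s + 27)/(6*s^4 - s^3 - 37*s^2 - 39*s - 9)
The result of step 3 is T(s) in lowest terms. Its denominator has leading coefficient 6; dividing the denominator through by 6 makes it monic.

Answer: s^4 - s^3/6 - 37*s^2/6 - 13*s/2 - 3/2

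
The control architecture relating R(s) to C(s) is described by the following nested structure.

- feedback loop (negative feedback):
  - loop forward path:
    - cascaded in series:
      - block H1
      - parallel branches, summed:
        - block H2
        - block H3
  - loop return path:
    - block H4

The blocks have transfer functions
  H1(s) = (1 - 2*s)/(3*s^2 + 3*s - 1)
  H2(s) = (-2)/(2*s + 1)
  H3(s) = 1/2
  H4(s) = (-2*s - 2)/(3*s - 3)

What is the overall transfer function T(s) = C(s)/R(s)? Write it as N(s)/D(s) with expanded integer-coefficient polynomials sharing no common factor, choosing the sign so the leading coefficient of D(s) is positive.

(1) parallel reduction of H2, H3; result (2*s - 3)/(4*s + 2)
(2) series reduction of H1, (H2+H3); result (-4*s^2 + 8*s - 3)/(12*s^3 + 18*s^2 + 2*s - 2)
(3) apply the feedback formula to (H1*(H2+H3)), H4, giving the overall T(s)

Final answer: (-12*s^3 + 36*s^2 - 33*s + 9)/(36*s^4 + 26*s^3 - 56*s^2 - 22*s + 12)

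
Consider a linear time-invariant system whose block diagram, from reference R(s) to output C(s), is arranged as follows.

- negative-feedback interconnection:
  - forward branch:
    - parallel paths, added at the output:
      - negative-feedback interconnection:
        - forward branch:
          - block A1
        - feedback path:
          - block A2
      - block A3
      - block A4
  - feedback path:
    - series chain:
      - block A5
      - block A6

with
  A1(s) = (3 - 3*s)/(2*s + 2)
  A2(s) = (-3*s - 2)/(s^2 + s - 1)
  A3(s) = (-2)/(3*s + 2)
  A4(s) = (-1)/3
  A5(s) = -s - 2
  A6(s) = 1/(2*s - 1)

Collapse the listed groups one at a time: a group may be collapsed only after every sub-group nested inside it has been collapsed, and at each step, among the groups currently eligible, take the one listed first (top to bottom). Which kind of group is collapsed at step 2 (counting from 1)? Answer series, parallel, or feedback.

1. collapse the loop (A1 forward, A2 return)
2. parallel reduction of [A1/(1+A1*A2)], A3, A4
3. multiply A5, A6 (series)
4. collapse the loop (([A1/(1+A1*A2)]+A3+A4) forward, (A5*A6) return)
The group at step 2 is a parallel group.

Answer: parallel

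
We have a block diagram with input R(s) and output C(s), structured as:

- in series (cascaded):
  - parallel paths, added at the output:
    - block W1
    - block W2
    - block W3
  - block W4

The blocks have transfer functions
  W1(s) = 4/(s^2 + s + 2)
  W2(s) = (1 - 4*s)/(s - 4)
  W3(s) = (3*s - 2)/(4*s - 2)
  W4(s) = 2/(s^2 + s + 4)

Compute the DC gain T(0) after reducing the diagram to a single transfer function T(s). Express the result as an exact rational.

Step 1. sum the parallel branches W1, W2, W3; result (-13*s^4 - 15*s^3 - 6*s^2 - 70*s + 44)/(4*s^4 - 14*s^3 - 2*s^2 - 28*s + 16)
Step 2. combine (W1+W2+W3), W4 in series; result (-13*s^4 - 15*s^3 - 6*s^2 - 70*s + 44)/(2*s^6 - 5*s^5 - 43*s^3 - 10*s^2 - 48*s + 32)
Step 2 gives the overall T(s). Then T(0) = 44/32 = 11/8.

Therefore the answer is 11/8.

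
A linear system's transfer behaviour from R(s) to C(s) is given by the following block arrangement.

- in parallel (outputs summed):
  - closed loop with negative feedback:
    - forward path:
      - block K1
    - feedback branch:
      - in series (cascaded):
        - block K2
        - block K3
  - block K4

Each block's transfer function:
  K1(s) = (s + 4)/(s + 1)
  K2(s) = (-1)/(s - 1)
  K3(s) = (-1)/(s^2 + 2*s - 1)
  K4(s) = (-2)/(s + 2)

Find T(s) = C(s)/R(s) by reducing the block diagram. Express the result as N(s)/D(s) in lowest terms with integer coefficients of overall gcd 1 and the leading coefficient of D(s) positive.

First reduce the diagram to T(s).

(1) reduce the series chain K2, K3 -> 1/(s^3 + s^2 - 3*s + 1)
(2) apply the feedback formula to K1, (K2*K3) -> (s^4 + 5*s^3 + s^2 - 11*s + 4)/(s^4 + 2*s^3 - 2*s^2 - s + 5)
(3) parallel reduction of [K1/(1+K1*(K2*K3))], K4; the result is T(s) itself (integer coefficients, no common factor, positive leading denominator coefficient)

Answer: (s^5 + 5*s^4 + 7*s^3 - 5*s^2 - 16*s - 2)/(s^5 + 4*s^4 + 2*s^3 - 5*s^2 + 3*s + 10)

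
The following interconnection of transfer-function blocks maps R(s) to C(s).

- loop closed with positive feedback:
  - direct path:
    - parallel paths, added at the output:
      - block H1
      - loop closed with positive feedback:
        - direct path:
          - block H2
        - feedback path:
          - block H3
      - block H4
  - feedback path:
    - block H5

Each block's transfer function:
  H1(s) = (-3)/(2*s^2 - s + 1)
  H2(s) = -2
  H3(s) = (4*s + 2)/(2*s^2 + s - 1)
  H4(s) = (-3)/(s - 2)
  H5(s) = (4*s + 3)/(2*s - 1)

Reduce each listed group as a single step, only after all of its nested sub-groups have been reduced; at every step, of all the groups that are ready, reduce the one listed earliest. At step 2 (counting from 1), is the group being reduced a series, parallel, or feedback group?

The answer is parallel.

Reasoning:
Step 1 - apply the feedback formula to H2, H3
Step 2 - combine H1, [H2/(1-H2*H3)], H4 in parallel
Step 3 - apply the feedback formula to (H1+[H2/(1-H2*H3)]+H4), H5
At step 2 the group reduced is parallel.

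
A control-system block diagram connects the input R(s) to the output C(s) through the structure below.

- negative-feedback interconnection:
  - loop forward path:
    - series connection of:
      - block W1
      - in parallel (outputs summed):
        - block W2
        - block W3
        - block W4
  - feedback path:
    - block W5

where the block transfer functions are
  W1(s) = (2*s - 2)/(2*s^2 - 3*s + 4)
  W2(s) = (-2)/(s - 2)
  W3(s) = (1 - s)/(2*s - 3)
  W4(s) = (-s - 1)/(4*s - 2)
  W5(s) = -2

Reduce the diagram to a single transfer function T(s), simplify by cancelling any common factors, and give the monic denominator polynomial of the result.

Step 1 - combine W2, W3, W4 in parallel: (-6*s^3 + 3*s^2 + 19*s - 14)/(8*s^3 - 32*s^2 + 38*s - 12)
Step 2 - cascade W1, (W2+W3+W4): (-6*s^4 + 9*s^3 + 16*s^2 - 33*s + 14)/(8*s^5 - 44*s^4 + 102*s^3 - 133*s^2 + 94*s - 24)
Step 3 - feedback reduction of (W1*(W2+W3+W4)), W5: (-6*s^4 + 9*s^3 + 16*s^2 - 33*s + 14)/(8*s^5 - 32*s^4 + 84*s^3 - 165*s^2 + 160*s - 52)
That last expression is T(s), already simplified. Scaling its denominator by 1/8 (the reciprocal of the leading coefficient) yields the monic denominator.

Therefore the answer is s^5 - 4*s^4 + 21*s^3/2 - 165*s^2/8 + 20*s - 13/2.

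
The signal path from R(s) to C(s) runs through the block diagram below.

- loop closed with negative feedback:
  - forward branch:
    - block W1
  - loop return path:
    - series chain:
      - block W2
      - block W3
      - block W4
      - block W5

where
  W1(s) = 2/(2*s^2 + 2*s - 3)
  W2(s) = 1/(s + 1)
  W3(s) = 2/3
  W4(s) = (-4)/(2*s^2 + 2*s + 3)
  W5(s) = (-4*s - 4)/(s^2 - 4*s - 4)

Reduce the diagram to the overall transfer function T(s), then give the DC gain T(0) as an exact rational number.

Step 1 - multiply W2, W3, W4, W5 (series): 32/(6*s^4 - 18*s^3 - 39*s^2 - 60*s - 36)
Step 2 - feedback reduction of W1, (W2*W3*W4*W5): (12*s^4 - 36*s^3 - 78*s^2 - 120*s - 72)/(12*s^6 - 24*s^5 - 132*s^4 - 144*s^3 - 75*s^2 + 108*s + 172)
Step 2 gives the overall T(s). Then T(0) = -72/172 = -18/43.

Hence the answer: -18/43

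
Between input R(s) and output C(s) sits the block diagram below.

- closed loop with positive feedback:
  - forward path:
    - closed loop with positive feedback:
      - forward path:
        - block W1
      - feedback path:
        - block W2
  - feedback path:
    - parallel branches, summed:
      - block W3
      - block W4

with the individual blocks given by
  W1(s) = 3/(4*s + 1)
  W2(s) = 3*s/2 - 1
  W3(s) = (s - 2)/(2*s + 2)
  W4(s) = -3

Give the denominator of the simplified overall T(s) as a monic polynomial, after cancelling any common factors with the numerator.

Answer: s^2 - 22*s - 32

Working:
Step 1 - feedback reduction of W1, W2 = (-6)/(s - 8)
Step 2 - combine W3, W4 in parallel = (-5*s - 8)/(2*s + 2)
Step 3 - reduce the feedback loop with forward [W1/(1-W1*W2)] and return (W3+W4) = (-6*s - 6)/(s^2 - 22*s - 32)
No further cancellation is possible in the step-3 result, so that is T(s). Its denominator is already monic.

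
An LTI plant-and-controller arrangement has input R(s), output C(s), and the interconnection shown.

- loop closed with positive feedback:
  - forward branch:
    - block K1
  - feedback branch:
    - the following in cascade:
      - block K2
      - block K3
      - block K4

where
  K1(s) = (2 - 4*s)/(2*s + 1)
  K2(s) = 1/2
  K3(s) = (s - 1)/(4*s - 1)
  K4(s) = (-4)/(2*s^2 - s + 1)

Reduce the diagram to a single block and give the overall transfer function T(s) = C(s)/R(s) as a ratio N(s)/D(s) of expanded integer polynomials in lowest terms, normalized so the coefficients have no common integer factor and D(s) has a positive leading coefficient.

Answer: (-32*s^4 + 40*s^3 - 32*s^2 + 14*s - 2)/(16*s^4 - 4*s^3 - 4*s^2 + 15*s - 5)

Working:
1. reduce the series chain K2, K3, K4, giving (2 - 2*s)/(8*s^3 - 6*s^2 + 5*s - 1)
2. apply the feedback formula to K1, (K2*K3*K4): this yields T(s), and no further normalization is needed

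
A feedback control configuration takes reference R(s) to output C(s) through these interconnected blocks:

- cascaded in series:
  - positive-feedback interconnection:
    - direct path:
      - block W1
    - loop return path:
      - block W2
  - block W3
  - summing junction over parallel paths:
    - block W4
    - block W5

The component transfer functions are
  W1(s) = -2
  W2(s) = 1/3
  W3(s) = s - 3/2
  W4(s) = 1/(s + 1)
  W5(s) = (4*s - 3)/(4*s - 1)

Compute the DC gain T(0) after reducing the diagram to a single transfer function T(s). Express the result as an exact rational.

[1] feedback reduction of W1, W2 -> (-6)/5
[2] add W4, W5 (parallel) -> (4*s^2 + 5*s - 4)/(4*s^2 + 3*s - 1)
[3] series reduction of [W1/(1-W1*W2)], W3, (W4+W5) -> (-24*s^3 + 6*s^2 + 69*s - 36)/(20*s^2 + 15*s - 5)
The step-3 result is T(s). Setting s = 0: T(0) = -36/(-5) = 36/5.

Hence the answer: 36/5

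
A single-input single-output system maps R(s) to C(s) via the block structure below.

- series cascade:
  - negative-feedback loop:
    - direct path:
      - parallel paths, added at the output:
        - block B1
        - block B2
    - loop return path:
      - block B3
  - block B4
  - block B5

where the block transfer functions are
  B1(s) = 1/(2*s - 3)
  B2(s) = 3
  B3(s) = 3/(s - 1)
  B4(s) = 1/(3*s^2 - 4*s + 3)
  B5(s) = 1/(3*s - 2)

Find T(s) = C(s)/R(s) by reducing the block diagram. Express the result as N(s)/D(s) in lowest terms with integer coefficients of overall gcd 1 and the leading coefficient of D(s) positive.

[1] parallel reduction of B1, B2; result (6*s - 8)/(2*s - 3)
[2] collapse the loop ((B1+B2) forward, B3 return); result (6*s^2 - 14*s + 8)/(2*s^2 + 13*s - 21)
[3] cascade [(B1+B2)/(1+(B1+B2)*B3)], B4, B5; the result is T(s) itself (integer coefficients, no common factor, positive leading denominator coefficient)

Hence the answer: (6*s^2 - 14*s + 8)/(18*s^5 + 81*s^4 - 389*s^3 + 587*s^2 - 435*s + 126)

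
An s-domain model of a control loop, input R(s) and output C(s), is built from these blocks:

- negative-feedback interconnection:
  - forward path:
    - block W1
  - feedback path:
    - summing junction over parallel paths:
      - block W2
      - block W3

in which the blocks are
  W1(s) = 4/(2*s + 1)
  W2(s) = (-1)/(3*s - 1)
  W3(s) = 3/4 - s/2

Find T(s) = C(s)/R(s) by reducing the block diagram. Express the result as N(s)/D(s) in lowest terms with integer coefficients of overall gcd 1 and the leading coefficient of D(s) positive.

1. sum the parallel branches W2, W3; result (-6*s^2 + 11*s - 7)/(12*s - 4)
2. close the feedback loop around W1, (W2+W3): this yields T(s), and no further normalization is needed

Final answer: (3*s - 1)/(3*s - 2)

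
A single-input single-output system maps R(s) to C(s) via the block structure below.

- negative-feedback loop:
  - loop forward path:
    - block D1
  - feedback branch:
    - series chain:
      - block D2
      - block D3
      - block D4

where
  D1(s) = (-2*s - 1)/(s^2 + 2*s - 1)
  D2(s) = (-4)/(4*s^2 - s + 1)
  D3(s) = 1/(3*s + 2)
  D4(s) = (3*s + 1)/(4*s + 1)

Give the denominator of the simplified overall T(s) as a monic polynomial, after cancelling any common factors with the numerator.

First reduce the diagram to T(s).

[1] cascade D2, D3, D4, giving (-12*s - 4)/(48*s^4 + 32*s^3 + 9*s^2 + 9*s + 2)
[2] reduce the feedback loop with forward D1 and return (D2*D3*D4), giving (-96*s^5 - 112*s^4 - 50*s^3 - 27*s^2 - 13*s - 2)/(48*s^6 + 128*s^5 + 25*s^4 - 5*s^3 + 35*s^2 + 15*s + 2)
T(s) is the step-2 result (common factors already cancelled). Leading coefficient of the denominator: 48. Divide through by 48 for the monic polynomial.

Answer: s^6 + 8*s^5/3 + 25*s^4/48 - 5*s^3/48 + 35*s^2/48 + 5*s/16 + 1/24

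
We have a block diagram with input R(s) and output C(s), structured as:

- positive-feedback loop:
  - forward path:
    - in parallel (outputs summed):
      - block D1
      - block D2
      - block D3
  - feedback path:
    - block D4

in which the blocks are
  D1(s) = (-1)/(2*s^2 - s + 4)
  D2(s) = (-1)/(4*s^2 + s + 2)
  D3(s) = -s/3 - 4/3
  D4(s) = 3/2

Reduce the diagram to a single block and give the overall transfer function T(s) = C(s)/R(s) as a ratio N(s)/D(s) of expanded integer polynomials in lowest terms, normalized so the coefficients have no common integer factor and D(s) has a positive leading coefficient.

The answer is (-16*s^5 - 60*s^4 - 22*s^3 - 192*s^2 - 32*s - 100)/(24*s^5 + 138*s^4 + 21*s^3 + 402*s^2 + 60*s + 198).

Reasoning:
1. sum the parallel branches D1, D2, D3; result (-8*s^5 - 30*s^4 - 11*s^3 - 96*s^2 - 16*s - 50)/(24*s^4 - 6*s^3 + 57*s^2 + 6*s + 24)
2. close the feedback loop around (D1+D2+D3), D4: this yields T(s), and no further normalization is needed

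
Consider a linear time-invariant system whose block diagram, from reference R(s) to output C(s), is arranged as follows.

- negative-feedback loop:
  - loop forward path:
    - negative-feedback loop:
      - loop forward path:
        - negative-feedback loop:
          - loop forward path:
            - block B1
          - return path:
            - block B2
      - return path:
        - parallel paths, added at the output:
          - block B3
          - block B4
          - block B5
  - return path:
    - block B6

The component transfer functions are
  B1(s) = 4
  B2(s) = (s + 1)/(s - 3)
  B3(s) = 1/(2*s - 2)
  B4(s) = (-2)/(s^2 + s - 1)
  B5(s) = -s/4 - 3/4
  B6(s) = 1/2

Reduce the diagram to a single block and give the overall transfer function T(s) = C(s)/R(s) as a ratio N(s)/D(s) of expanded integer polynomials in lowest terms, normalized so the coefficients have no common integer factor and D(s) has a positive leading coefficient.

The answer is (-4*s^4 + 12*s^3 + 8*s^2 - 28*s + 12)/(s^5 - 7*s^4 - 8*s^3 + 27*s^2 - 23*s + 14).

Reasoning:
Step 1. close the feedback loop around B1, B2 -> (4*s - 12)/(5*s + 1)
Step 2. add B3, B4, B5 (parallel) -> (-s^4 - 3*s^3 + 4*s^2 - s + 3)/(4*s^3 - 8*s + 4)
Step 3. close the feedback loop around [B1/(1+B1*B2)], (B3+B4+B5) -> (-4*s^4 + 12*s^3 + 8*s^2 - 28*s + 12)/(s^5 - 5*s^4 - 14*s^3 + 23*s^2 - 9*s + 8)
Step 4. collapse the loop ([[B1/(1+B1*B2)]/(1+[B1/(1+B1*B2)]*(B3+B4+B5))] forward, B6 return), which is the overall transfer function T(s) = C(s)/R(s) in lowest terms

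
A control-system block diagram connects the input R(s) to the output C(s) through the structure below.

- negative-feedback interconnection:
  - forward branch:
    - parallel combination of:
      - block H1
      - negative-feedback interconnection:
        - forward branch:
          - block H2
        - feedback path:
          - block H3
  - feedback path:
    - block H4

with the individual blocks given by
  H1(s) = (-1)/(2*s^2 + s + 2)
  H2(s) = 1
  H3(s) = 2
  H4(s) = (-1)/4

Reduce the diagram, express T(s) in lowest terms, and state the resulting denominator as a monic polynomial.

(1) apply the feedback formula to H2, H3 = 1/3
(2) add H1, [H2/(1+H2*H3)] (parallel) = (2*s^2 + s - 1)/(6*s^2 + 3*s + 6)
(3) apply the feedback formula to (H1+[H2/(1+H2*H3)]), H4 = (8*s^2 + 4*s - 4)/(22*s^2 + 11*s + 25)
No further cancellation is possible in the step-3 result, so that is T(s). Its denominator becomes monic after dividing by the leading coefficient 22.

Answer: s^2 + s/2 + 25/22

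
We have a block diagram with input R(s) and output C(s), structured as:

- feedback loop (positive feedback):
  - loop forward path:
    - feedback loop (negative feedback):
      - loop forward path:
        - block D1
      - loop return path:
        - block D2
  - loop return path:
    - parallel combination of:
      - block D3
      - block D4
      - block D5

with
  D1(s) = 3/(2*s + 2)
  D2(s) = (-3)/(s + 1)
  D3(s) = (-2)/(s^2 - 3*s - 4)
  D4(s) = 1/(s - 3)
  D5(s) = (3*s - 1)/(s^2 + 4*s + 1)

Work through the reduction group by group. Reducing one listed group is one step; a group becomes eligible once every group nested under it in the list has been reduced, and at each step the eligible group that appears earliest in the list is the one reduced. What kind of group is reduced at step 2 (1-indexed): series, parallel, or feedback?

Answer: parallel

Working:
Step 1 - close the feedback loop around D1, D2
Step 2 - combine D3, D4, D5 in parallel
Step 3 - reduce the feedback loop with forward [D1/(1+D1*D2)] and return (D3+D4+D5)
Step 2 collapses a parallel group.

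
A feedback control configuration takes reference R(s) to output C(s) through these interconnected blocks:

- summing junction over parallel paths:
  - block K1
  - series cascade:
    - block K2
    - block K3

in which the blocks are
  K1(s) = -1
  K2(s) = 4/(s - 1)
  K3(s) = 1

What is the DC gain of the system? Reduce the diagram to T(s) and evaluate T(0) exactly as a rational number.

Answer: -5

Working:
Step 1: reduce the series chain K2, K3, giving 4/(s - 1)
Step 2: parallel reduction of K1, (K2*K3), giving (5 - s)/(s - 1)
DC gain: substitute s = 0 into T(s) from step 2: T(0) = 5/(-1) = -5.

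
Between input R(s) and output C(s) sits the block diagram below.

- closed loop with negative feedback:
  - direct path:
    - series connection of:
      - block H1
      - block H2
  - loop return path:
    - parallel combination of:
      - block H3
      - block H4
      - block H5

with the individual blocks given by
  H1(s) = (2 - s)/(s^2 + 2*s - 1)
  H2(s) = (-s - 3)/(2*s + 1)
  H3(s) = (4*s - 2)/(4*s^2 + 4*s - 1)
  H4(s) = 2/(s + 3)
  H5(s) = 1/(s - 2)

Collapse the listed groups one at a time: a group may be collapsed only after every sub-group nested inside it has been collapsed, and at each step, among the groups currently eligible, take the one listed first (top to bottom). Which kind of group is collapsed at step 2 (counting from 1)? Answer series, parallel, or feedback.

(1) multiply H1, H2 (series)
(2) sum the parallel branches H3, H4, H5
(3) apply the feedback formula to (H1*H2), (H3+H4+H5)
At step 2 the group reduced is parallel.

Hence the answer: parallel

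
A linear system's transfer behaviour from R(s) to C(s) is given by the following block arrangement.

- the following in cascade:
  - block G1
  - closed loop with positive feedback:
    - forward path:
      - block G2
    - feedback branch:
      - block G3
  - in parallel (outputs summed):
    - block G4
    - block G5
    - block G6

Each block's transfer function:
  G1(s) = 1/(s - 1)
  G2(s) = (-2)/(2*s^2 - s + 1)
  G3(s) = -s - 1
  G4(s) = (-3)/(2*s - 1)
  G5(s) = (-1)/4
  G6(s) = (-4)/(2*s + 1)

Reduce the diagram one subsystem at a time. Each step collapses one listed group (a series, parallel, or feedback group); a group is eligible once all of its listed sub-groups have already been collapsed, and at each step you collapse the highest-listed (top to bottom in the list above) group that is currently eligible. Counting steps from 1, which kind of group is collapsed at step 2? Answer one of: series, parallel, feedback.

Step 1. apply the feedback formula to G2, G3
Step 2. parallel reduction of G4, G5, G6
Step 3. reduce the series chain G1, [G2/(1-G2*G3)], (G4+G5+G6)
Step 2: parallel.

Answer: parallel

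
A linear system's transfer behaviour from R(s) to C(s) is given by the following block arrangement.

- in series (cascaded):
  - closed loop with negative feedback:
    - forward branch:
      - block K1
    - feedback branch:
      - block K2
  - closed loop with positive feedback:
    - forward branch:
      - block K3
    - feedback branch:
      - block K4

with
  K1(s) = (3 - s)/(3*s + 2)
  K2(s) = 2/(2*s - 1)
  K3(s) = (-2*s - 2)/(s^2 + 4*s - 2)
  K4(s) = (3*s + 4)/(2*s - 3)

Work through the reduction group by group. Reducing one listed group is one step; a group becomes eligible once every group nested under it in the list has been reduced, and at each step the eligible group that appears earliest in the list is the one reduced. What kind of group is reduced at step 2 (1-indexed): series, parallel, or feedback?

Answer: feedback

Working:
(1) close the feedback loop around K1, K2
(2) feedback reduction of K3, K4
(3) series reduction of [K1/(1+K1*K2)], [K3/(1-K3*K4)]
So the answer for step 2 is feedback.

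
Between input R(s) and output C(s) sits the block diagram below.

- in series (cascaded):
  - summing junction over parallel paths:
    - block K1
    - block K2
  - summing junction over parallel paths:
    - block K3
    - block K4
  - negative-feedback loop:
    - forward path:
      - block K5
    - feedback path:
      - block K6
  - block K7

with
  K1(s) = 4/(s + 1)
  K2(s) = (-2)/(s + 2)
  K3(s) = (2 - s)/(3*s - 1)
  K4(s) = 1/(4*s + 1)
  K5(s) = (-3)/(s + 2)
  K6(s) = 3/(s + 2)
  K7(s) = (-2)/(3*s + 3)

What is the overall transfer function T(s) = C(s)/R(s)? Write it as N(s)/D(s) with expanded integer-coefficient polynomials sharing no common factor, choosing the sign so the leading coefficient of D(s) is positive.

1. combine K1, K2 in parallel = (2*s + 6)/(s^2 + 3*s + 2)
2. reduce the parallel group K3, K4 = (-4*s^2 + 10*s + 1)/(12*s^2 - s - 1)
3. feedback reduction of K5, K6 = (-3*s - 6)/(s^2 + 4*s - 5)
4. combine (K1+K2), (K3+K4), [K5/(1+K5*K6)], K7 in series, giving the overall T(s)

Hence the answer: (-16*s^3 - 8*s^2 + 124*s + 12)/(12*s^6 + 71*s^5 + 41*s^4 - 82*s^3 - 58*s^2 + 11*s + 5)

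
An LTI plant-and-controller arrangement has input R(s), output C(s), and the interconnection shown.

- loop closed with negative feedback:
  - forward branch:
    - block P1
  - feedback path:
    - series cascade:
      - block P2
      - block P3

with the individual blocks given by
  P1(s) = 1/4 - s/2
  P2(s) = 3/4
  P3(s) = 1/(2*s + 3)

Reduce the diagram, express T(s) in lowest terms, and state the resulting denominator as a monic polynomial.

Step 1. cascade P2, P3: 3/(8*s + 12)
Step 2. apply the feedback formula to P1, (P2*P3): (-16*s^2 - 16*s + 12)/(26*s + 51)
T(s) is the step-2 result (common factors already cancelled). Leading coefficient of the denominator: 26. Divide through by 26 for the monic polynomial.

Answer: s + 51/26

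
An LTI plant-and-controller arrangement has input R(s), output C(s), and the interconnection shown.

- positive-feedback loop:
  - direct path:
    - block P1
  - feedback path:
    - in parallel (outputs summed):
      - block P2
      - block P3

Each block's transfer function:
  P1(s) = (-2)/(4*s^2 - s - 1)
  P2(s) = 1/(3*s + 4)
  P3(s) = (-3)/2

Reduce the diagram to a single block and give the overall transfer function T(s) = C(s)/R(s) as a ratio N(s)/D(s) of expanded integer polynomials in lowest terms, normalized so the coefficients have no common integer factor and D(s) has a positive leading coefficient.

First reduce the diagram to T(s).

Step 1. combine P2, P3 in parallel: (-9*s - 10)/(6*s + 8)
Step 2. apply the feedback formula to P1, (P2+P3): this yields T(s), and no further normalization is needed

Answer: (-6*s - 8)/(12*s^3 + 13*s^2 - 16*s - 14)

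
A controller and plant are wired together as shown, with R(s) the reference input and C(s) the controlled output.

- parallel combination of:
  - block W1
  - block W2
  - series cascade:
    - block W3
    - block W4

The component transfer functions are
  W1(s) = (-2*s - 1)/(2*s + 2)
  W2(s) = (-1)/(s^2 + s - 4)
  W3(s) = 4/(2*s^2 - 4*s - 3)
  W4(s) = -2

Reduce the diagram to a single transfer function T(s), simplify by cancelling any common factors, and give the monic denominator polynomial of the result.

Step 1. series reduction of W3, W4 = (-8)/(2*s^2 - 4*s - 3)
Step 2. add W1, W2, (W3*W4) (parallel) = (-4*s^5 + 2*s^4 + 12*s^3 - 39*s^2 + 25*s + 58)/(4*s^5 - 34*s^3 - 4*s^2 + 50*s + 24)
The result of step 2 is T(s) in lowest terms. Its denominator has leading coefficient 4; dividing the denominator through by 4 makes it monic.

Answer: s^5 - 17*s^3/2 - s^2 + 25*s/2 + 6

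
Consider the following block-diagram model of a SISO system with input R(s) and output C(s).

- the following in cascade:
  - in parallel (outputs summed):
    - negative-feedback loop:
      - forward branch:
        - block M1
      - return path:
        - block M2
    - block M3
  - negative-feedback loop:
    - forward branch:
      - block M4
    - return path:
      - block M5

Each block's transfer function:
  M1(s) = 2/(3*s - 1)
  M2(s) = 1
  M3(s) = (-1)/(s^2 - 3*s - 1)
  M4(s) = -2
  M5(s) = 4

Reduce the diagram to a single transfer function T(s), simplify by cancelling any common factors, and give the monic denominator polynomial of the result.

The answer is s^3 - 8*s^2/3 - 2*s - 1/3.

Reasoning:
Step 1 - collapse the loop (M1 forward, M2 return), giving 2/(3*s + 1)
Step 2 - combine [M1/(1+M1*M2)], M3 in parallel, giving (2*s^2 - 9*s - 3)/(3*s^3 - 8*s^2 - 6*s - 1)
Step 3 - feedback reduction of M4, M5, giving 2/7
Step 4 - series reduction of ([M1/(1+M1*M2)]+M3), [M4/(1+M4*M5)], giving (4*s^2 - 18*s - 6)/(21*s^3 - 56*s^2 - 42*s - 7)
Step 4 gives the fully reduced T(s), with no common factor left to cancel. The denominator's leading coefficient is 21, so divide each of its coefficients by 21 to get the monic form.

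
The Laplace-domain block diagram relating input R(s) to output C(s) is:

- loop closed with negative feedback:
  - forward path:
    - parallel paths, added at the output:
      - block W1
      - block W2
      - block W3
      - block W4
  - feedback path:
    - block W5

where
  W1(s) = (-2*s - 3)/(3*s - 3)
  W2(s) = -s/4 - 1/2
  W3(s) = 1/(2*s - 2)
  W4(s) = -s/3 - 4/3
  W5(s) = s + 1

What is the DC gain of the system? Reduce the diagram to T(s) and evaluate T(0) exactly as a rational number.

1. add W1, W2, W3, W4 (parallel); result (-7*s^2 - 23*s + 16)/(12*s - 12)
2. feedback reduction of (W1+W2+W3+W4), W5; result (7*s^2 + 23*s - 16)/(7*s^3 + 30*s^2 - 5*s - 4)
That last expression is T(s); at s = 0 only the constant terms survive, so T(0) = -16/(-4) = 4.

Answer: 4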